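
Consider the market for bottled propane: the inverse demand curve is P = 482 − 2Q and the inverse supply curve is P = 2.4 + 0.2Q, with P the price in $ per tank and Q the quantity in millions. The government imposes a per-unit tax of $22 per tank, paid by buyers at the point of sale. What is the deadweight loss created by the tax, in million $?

Inverting to Q(P) form: Qd = 241 − 0.5P; Qs = 5P − 12.
Without the tax, 241 − 0.5P = 5P − 12 gives 5.5P = 253, so P* = $46 and Q* = 218.
With the tax collected from buyers, demand (in seller-price terms) shifts: Qd = 241 − 0.5(P + 22).
New equilibrium: buyers pay $66, suppliers receive $44, Q = 208. (Wedge: Pb − Ps = 22.)
Quantity falls by |ΔQ| = |218 − 208| = 10.
DWL = ½ · t · |ΔQ| = ½ · 22 · 10 = $110.

Deadweight loss = $110 million.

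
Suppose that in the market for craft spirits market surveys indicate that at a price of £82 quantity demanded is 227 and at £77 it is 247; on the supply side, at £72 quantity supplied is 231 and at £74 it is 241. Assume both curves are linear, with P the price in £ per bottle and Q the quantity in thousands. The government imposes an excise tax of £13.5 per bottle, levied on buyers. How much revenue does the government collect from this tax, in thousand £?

Tax revenue = £2983.5 thousand.

Demand slope: (247 − 227)/(77 − 82) = -4, so Qd = 555 − 4P.
Supply slope: (241 − 231)/(74 − 72) = 5, so Qs = 5P − 129.
Before the tax: set 555 − 4P = 5P − 129 → P* = £76, Q* = 251.
With the tax collected from buyers, demand (in seller-price terms) shifts: Qd = 555 − 4(P + 13.5).
Solving gives Q = 221 with buyers paying £83.5 and sellers receiving £70 (the £13.5 wedge).
Revenue = t · Q = 13.5 · 221 = £2983.5.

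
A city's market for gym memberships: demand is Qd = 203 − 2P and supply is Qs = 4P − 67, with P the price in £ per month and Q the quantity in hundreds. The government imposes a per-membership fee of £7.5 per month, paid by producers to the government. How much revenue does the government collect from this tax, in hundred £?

Tax revenue = £772.5 hundred.

Before the tax: set 203 − 2P = 4P − 67 → P* = £45, Q* = 113.
With the tax collected from producers, supply shifts: Qs = 4(P − 7.5) − 67.
Solving gives Q = 103 with buyers paying £50 and producers receiving £42.5 (the £7.5 wedge).
Revenue = t · Q = 7.5 · 103 = £772.5.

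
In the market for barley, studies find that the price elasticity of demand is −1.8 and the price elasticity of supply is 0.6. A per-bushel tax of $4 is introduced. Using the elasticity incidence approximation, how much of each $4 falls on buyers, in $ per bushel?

Buyers bear ≈ $1 per bushel.

Incidence ratio: buyers' share ≈ εs / (εs + |εd|) = 0.6 / (0.6 + 1.8) = 0.25.
So buyers bear ≈ 0.25 × $4 = $1; sellers bear $3.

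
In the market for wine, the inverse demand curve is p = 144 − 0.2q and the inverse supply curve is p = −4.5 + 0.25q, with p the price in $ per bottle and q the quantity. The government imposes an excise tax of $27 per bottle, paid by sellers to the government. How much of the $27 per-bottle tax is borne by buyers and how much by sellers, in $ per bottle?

Buyers bear $12 per bottle; sellers bear $15 per bottle.

Inverting to q(p) form: qd = 720 − 5p; qs = 4p + 18.
Before the tax: set 720 − 5p = 4p + 18 → p* = $78, q* = 330.
With the tax collected from sellers, supply shifts: qs = 4(p − 27) + 18.
Solving gives q = 270 with buyers paying $90 and sellers receiving $63 (the $27 wedge).
Burden on buyers: $12; on sellers: $15. (They sum to $27.)
The less price-elastic side of the market bears the larger share of a per-unit tax.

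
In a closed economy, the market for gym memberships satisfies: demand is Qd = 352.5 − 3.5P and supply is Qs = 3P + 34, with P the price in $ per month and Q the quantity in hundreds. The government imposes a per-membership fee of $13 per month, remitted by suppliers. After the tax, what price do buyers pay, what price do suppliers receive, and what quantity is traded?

Without the tax, 352.5 − 3.5P = 3P + 34 gives 6.5P = 318.5, so P* = $49 and Q* = 181.
With the tax collected from suppliers, supply shifts: Qs = 3(P − 13) + 34.
Solving gives Q = 160 with buyers paying $55 and suppliers receiving $42 (the $13 wedge).

Buyers pay $55; suppliers receive $42; quantity = 160.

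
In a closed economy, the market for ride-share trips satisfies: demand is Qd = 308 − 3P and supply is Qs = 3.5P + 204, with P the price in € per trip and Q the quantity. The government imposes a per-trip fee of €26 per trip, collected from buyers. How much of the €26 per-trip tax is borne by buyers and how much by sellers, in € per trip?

Without the tax, 308 − 3P = 3.5P + 204 gives 6.5P = 104, so P* = €16 and Q* = 260.
With the tax collected from buyers, demand (in seller-price terms) shifts: Qd = 308 − 3(P + 26).
New equilibrium: buyers pay €30, sellers receive €4, Q = 218. (Wedge: Pb − Ps = 26.)
Burden on buyers: €14; on sellers: €12. (They sum to €26.)
The less price-elastic side of the market bears the larger share of a per-unit tax.

Buyers bear €14 per trip; sellers bear €12 per trip.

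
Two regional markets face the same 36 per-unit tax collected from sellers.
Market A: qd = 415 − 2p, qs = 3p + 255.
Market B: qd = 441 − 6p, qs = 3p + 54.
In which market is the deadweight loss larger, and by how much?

Market A: pre-tax p* = 32, q* = 351; post-tax q = 307.8; deadweight loss = 777.6.
Market B: pre-tax p* = 43, q* = 183; post-tax q = 111; deadweight loss = 1296.
Difference: 777.6 vs 1296 → market B is larger by 518.4.

Market B, by 518.4.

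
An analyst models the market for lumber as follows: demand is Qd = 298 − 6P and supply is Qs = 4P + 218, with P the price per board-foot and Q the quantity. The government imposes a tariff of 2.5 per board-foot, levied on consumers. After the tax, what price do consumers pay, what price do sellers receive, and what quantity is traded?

Before the tax: set 298 − 6P = 4P + 218 → P* = 8, Q* = 250.
With the tax collected from consumers, demand (in seller-price terms) shifts: Qd = 298 − 6(P + 2.5).
New equilibrium: consumers pay 9, sellers receive 6.5, Q = 244. (Wedge: Pb − Ps = 2.5.)
The less price-elastic side of the market bears the larger share of a per-unit tax.

Consumers pay 9; sellers receive 6.5; quantity = 244.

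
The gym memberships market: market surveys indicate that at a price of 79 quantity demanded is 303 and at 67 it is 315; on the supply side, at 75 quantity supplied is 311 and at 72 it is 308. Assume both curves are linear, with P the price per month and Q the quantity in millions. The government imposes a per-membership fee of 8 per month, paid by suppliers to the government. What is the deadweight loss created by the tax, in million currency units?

Demand slope: (315 − 303)/(67 − 79) = -1, so Qd = 382 − P.
Supply slope: (308 − 311)/(72 − 75) = 1, so Qs = P + 236.
Without the tax, 382 − P = P + 236 gives 2P = 146, so P* = 73 and Q* = 309.
With the tax collected from suppliers, supply shifts: Qs = (P − 8) + 236.
New equilibrium: buyers pay 77, suppliers receive 69, Q = 305. (Wedge: Pb − Ps = 8.)
Quantity falls by |ΔQ| = |309 − 305| = 4.
DWL = ½ · t · |ΔQ| = ½ · 8 · 4 = 16.

Deadweight loss = 16 million.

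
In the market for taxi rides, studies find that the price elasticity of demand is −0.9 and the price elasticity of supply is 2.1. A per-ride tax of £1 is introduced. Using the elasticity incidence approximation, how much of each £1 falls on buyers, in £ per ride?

Buyers bear ≈ £0.7 per ride.

Incidence ratio: buyers' share ≈ εs / (εs + |εd|) = 2.1 / (2.1 + 0.9) = 0.7.
So buyers bear ≈ 0.7 × £1 = £0.7; sellers bear £0.3.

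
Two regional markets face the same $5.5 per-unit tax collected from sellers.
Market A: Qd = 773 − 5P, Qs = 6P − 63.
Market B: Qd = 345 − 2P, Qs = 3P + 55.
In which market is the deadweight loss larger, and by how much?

Market A: pre-tax P* = $76, Q* = 393; post-tax Q = 378; deadweight loss = $41.25.
Market B: pre-tax P* = $58, Q* = 229; post-tax Q = 222.4; deadweight loss = $18.15.
Difference: $41.25 vs $18.15 → market A is larger by $23.1.

Market A, by $23.1.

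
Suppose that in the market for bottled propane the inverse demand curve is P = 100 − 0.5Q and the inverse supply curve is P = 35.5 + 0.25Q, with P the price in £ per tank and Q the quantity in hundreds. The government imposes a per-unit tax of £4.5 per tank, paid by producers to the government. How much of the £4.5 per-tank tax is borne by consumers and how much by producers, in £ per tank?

Inverting to Q(P) form: Qd = 200 − 2P; Qs = 4P − 142.
Without the tax, 200 − 2P = 4P − 142 gives 6P = 342, so P* = £57 and Q* = 86.
With the tax collected from producers, supply shifts: Qs = 4(P − 4.5) − 142.
Solving gives Q = 80 with consumers paying £60 and producers receiving £55.5 (the £4.5 wedge).
Burden on consumers: £3; on producers: £1.5. (They sum to £4.5.)
The less price-elastic side of the market bears the larger share of a per-unit tax.

Consumers bear £3 per tank; producers bear £1.5 per tank.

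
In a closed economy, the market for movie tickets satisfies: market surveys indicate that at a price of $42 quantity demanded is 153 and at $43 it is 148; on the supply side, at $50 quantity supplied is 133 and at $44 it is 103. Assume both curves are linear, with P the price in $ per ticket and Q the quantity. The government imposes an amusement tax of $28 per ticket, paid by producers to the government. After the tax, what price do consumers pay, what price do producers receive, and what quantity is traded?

Demand slope: (148 − 153)/(43 − 42) = -5, so Qd = 363 − 5P.
Supply slope: (103 − 133)/(44 − 50) = 5, so Qs = 5P − 117.
Without the tax, 363 − 5P = 5P − 117 gives 10P = 480, so P* = $48 and Q* = 123.
With the tax collected from producers, supply shifts: Qs = 5(P − 28) − 117.
Solving gives Q = 53 with consumers paying $62 and producers receiving $34 (the $28 wedge).

Consumers pay $62; producers receive $34; quantity = 53.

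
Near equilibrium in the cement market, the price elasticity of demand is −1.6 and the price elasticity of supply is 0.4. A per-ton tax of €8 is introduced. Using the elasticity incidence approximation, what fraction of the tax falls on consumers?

Consumers' share ≈ 0.2.

Incidence ratio: consumers' share ≈ εs / (εs + |εd|) = 0.4 / (0.4 + 1.6) = 0.2.
Supply is the less elastic side, so consumers bear the smaller share.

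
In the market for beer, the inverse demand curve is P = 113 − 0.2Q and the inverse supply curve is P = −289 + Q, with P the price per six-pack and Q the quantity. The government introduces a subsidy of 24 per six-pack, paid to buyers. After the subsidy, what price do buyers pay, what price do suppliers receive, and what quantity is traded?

Buyers pay 42; suppliers receive 66; quantity = 355.

Inverting to Q(P) form: Qd = 565 − 5P; Qs = P + 289.
Before the subsidy: set 565 − 5P = P + 289 → P* = 46, Q* = 335.
With a per-unit subsidy paid to buyers, each effectively pays P − 24, so demand becomes Qd = 565 − 5(P − 24).
New equilibrium: buyers pay 42, suppliers receive 66, Q = 355. (Wedge: Pb − Ps = −24.)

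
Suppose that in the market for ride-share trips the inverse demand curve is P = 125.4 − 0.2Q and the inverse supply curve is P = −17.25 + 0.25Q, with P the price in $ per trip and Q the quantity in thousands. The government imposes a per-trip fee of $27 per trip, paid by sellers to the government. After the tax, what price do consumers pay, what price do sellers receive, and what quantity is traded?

Consumers pay $74; sellers receive $47; quantity = 257.

Rewrite in direct form: Qd = 627 − 5P and Qs = 4P + 69.
Before the tax: set 627 − 5P = 4P + 69 → P* = $62, Q* = 317.
With the tax collected from sellers, supply shifts: Qs = 4(P − 27) + 69.
Solving gives Q = 257 with consumers paying $74 and sellers receiving $47 (the $27 wedge).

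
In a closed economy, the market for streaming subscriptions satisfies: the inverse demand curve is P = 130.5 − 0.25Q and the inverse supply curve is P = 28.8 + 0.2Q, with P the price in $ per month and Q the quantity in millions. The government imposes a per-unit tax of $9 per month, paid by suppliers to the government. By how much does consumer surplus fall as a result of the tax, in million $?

Rewrite in direct form: Qd = 522 − 4P and Qs = 5P − 144.
Before the tax: set 522 − 4P = 5P − 144 → P* = $74, Q* = 226.
With the tax collected from suppliers, supply shifts: Qs = 5(P − 9) − 144.
Solving gives Q = 206 with consumers paying $79 and suppliers receiving $70 (the $9 wedge).
ΔCS is the trapezoid between Q = 206 and Q = 226 of height $5: ½ · (226 + 206) · 5 = $1080.

Consumer surplus falls by $1080 million.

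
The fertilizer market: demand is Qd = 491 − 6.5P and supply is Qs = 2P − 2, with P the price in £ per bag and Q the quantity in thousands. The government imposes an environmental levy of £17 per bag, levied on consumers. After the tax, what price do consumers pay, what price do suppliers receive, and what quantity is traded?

Consumers pay £62; suppliers receive £45; quantity = 88.

Without the tax, 491 − 6.5P = 2P − 2 gives 8.5P = 493, so P* = £58 and Q* = 114.
With the tax collected from consumers, demand (in seller-price terms) shifts: Qd = 491 − 6.5(P + 17).
Solving gives Q = 88 with consumers paying £62 and suppliers receiving £45 (the £17 wedge).
The less price-elastic side of the market bears the larger share of a per-unit tax.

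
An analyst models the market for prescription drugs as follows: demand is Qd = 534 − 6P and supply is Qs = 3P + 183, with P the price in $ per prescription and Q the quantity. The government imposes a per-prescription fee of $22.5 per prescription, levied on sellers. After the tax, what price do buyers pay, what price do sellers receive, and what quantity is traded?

Without the tax, 534 − 6P = 3P + 183 gives 9P = 351, so P* = $39 and Q* = 300.
With the tax collected from sellers, supply shifts: Qs = 3(P − 22.5) + 183.
New equilibrium: buyers pay $46.5, sellers receive $24, Q = 255. (Wedge: Pb − Ps = 22.5.)
The less price-elastic side of the market bears the larger share of a per-unit tax.

Buyers pay $46.5; sellers receive $24; quantity = 255.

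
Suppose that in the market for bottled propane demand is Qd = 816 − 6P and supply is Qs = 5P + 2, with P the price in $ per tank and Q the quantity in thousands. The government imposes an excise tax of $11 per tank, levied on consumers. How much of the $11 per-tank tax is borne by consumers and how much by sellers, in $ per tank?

Consumers bear $5 per tank; sellers bear $6 per tank.

Before the tax: set 816 − 6P = 5P + 2 → P* = $74, Q* = 372.
With the tax collected from consumers, demand (in seller-price terms) shifts: Qd = 816 − 6(P + 11).
Solving gives Q = 342 with consumers paying $79 and sellers receiving $68 (the $11 wedge).
Burden on consumers: $5; on sellers: $6. (They sum to $11.)
The less price-elastic side of the market bears the larger share of a per-unit tax.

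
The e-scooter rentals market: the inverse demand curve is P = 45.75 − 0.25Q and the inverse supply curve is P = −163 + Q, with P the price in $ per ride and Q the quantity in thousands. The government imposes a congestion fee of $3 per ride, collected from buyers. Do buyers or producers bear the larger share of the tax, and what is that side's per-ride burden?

Producers bear the larger share: $2.4 per ride.

Inverting to Q(P) form: Qd = 183 − 4P; Qs = P + 163.
Before the tax: set 183 − 4P = P + 163 → P* = $4, Q* = 167.
With the tax collected from buyers, demand (in seller-price terms) shifts: Qd = 183 − 4(P + 3).
Solving gives Q = 164.6 with buyers paying $4.6 and producers receiving $1.6 (the $3 wedge).
Per-ride burden: buyers $0.6, producers $2.4.
Producers take the larger share because supply is less price-elastic here (demand slope 4 vs supply slope 1).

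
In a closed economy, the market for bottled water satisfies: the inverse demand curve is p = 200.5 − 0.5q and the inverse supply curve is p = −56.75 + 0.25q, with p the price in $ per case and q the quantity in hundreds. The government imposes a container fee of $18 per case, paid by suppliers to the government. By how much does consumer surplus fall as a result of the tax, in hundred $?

Consumer surplus falls by $3972 hundred.

Rewrite in direct form: qd = 401 − 2p and qs = 4p + 227.
Before the tax: set 401 − 2p = 4p + 227 → p* = $29, q* = 343.
With the tax collected from suppliers, supply shifts: qs = 4(p − 18) + 227.
Solving gives q = 319 with buyers paying $41 and suppliers receiving $23 (the $18 wedge).
ΔCS is the trapezoid between Q = 319 and Q = 343 of height $12: ½ · (343 + 319) · 12 = $3972.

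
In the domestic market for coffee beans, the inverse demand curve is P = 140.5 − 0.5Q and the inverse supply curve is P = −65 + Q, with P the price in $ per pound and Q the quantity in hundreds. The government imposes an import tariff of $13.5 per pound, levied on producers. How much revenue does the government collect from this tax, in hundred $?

Rewrite in direct form: Qd = 281 − 2P and Qs = P + 65.
Without the tax, 281 − 2P = P + 65 gives 3P = 216, so P* = $72 and Q* = 137.
With the tax collected from producers, supply shifts: Qs = (P − 13.5) + 65.
Solving gives Q = 128 with buyers paying $76.5 and producers receiving $63 (the $13.5 wedge).
Revenue = t · Q = 13.5 · 128 = $1728.

Tax revenue = $1728 hundred.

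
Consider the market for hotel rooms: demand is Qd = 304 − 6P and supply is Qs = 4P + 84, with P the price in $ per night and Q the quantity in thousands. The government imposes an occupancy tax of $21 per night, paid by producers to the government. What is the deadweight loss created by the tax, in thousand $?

Before the tax: set 304 − 6P = 4P + 84 → P* = $22, Q* = 172.
With the tax collected from producers, supply shifts: Qs = 4(P − 21) + 84.
Solving gives Q = 121.6 with buyers paying $30.4 and producers receiving $9.4 (the $21 wedge).
Quantity falls by |ΔQ| = |172 − 121.6| = 50.4.
DWL = ½ · t · |ΔQ| = ½ · 21 · 50.4 = $529.2.

Deadweight loss = $529.2 thousand.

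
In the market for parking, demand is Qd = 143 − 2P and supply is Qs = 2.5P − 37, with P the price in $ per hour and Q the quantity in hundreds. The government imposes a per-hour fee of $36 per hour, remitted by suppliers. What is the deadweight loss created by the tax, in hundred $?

Deadweight loss = $720 hundred.

Without the tax, 143 − 2P = 2.5P − 37 gives 4.5P = 180, so P* = $40 and Q* = 63.
With the tax collected from suppliers, supply shifts: Qs = 2.5(P − 36) − 37.
Solving gives Q = 23 with consumers paying $60 and suppliers receiving $24 (the $36 wedge).
Quantity falls by |ΔQ| = |63 − 23| = 40.
DWL = ½ · t · |ΔQ| = ½ · 36 · 40 = $720.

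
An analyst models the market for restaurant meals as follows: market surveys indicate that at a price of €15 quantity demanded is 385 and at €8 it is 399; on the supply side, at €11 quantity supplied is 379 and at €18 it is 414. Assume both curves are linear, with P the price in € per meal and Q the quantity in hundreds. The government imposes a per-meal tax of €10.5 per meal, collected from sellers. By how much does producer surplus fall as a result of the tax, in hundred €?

Producer surplus falls by €1144.5 hundred.

Demand slope: (399 − 385)/(8 − 15) = -2, so Qd = 415 − 2P.
Supply slope: (414 − 379)/(18 − 11) = 5, so Qs = 5P + 324.
Without the tax, 415 − 2P = 5P + 324 gives 7P = 91, so P* = €13 and Q* = 389.
With the tax collected from sellers, supply shifts: Qs = 5(P − 10.5) + 324.
Solving gives Q = 374 with buyers paying €20.5 and sellers receiving €10 (the €10.5 wedge).
ΔPS is the trapezoid between Q = 374 and Q = 389 of height €3: ½ · (389 + 374) · 3 = €1144.5.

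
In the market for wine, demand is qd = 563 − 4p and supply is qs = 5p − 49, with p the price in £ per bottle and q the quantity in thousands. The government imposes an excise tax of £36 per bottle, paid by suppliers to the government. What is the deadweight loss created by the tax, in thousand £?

Without the tax, 563 − 4p = 5p − 49 gives 9p = 612, so p* = £68 and q* = 291.
With the tax collected from suppliers, supply shifts: qs = 5(p − 36) − 49.
New equilibrium: buyers pay £88, suppliers receive £52, q = 211. (Wedge: pb − ps = 36.)
Quantity falls by |ΔQ| = |291 − 211| = 80.
DWL = ½ · t · |ΔQ| = ½ · 36 · 80 = £1440.

Deadweight loss = £1440 thousand.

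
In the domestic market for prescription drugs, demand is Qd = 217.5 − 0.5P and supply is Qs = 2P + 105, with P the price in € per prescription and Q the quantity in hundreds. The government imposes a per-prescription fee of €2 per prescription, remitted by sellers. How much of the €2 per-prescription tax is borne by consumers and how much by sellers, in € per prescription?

Consumers bear €1.6 per prescription; sellers bear €0.4 per prescription.

Before the tax: set 217.5 − 0.5P = 2P + 105 → P* = €45, Q* = 195.
With the tax collected from sellers, supply shifts: Qs = 2(P − 2) + 105.
Solving gives Q = 194.2 with consumers paying €46.6 and sellers receiving €44.6 (the €2 wedge).
Burden on consumers: €1.6; on sellers: €0.4. (They sum to €2.)
The less price-elastic side of the market bears the larger share of a per-unit tax.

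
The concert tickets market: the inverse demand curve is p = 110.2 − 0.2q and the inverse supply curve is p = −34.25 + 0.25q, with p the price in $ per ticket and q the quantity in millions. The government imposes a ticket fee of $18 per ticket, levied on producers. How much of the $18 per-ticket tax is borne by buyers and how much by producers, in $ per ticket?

Buyers bear $8 per ticket; producers bear $10 per ticket.

Rewrite in direct form: qd = 551 − 5p and qs = 4p + 137.
Without the tax, 551 − 5p = 4p + 137 gives 9p = 414, so p* = $46 and q* = 321.
With the tax collected from producers, supply shifts: qs = 4(p − 18) + 137.
Solving gives q = 281 with buyers paying $54 and producers receiving $36 (the $18 wedge).
Burden on buyers: $8; on producers: $10. (They sum to $18.)
The less price-elastic side of the market bears the larger share of a per-unit tax.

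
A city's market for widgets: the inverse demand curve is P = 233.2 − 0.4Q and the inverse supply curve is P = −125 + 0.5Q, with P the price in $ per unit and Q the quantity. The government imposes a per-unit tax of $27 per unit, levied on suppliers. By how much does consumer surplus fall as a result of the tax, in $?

Inverting to Q(P) form: Qd = 583 − 2.5P; Qs = 2P + 250.
Before the tax: set 583 − 2.5P = 2P + 250 → P* = $74, Q* = 398.
With the tax collected from suppliers, supply shifts: Qs = 2(P − 27) + 250.
New equilibrium: consumers pay $86, suppliers receive $59, Q = 368. (Wedge: Pb − Ps = 27.)
ΔCS is the trapezoid between Q = 368 and Q = 398 of height $12: ½ · (398 + 368) · 12 = $4596.

Consumer surplus falls by $4596.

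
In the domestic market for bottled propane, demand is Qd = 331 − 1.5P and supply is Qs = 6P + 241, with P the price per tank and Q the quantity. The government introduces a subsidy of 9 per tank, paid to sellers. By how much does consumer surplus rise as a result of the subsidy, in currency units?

Before the subsidy: set 331 − 1.5P = 6P + 241 → P* = 12, Q* = 313.
With a per-unit subsidy paid to sellers, each receives P + 9 per unit sold, so supply becomes Qs = 6(P + 9) + 241.
Solving gives Q = 323.8 with consumers paying 4.8 and sellers receiving 13.8 (the 9 wedge).
ΔCS is the trapezoid between Q = 323.8 and Q = 313 of height 7.2: ½ · (313 + 323.8) · 7.2 = 2292.48.

Consumer surplus rises by 2292.48.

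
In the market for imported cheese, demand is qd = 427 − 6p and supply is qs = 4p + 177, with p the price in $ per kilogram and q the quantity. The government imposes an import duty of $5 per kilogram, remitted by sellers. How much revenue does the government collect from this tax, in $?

Without the tax, 427 − 6p = 4p + 177 gives 10p = 250, so p* = $25 and q* = 277.
With the tax collected from sellers, supply shifts: qs = 4(p − 5) + 177.
Solving gives q = 265 with consumers paying $27 and sellers receiving $22 (the $5 wedge).
Revenue = t · Q = 5 · 265 = $1325.

Tax revenue = $1325.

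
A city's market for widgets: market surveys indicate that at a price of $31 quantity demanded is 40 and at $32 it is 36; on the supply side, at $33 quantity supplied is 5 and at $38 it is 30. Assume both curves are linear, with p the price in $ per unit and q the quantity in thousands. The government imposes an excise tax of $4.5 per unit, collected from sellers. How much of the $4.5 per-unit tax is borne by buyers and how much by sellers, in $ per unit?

Buyers bear $2.5 per unit; sellers bear $2 per unit.

Demand slope: (36 − 40)/(32 − 31) = -4, so qd = 164 − 4p.
Supply slope: (30 − 5)/(38 − 33) = 5, so qs = 5p − 160.
Before the tax: set 164 − 4p = 5p − 160 → p* = $36, q* = 20.
With the tax collected from sellers, supply shifts: qs = 5(p − 4.5) − 160.
New equilibrium: buyers pay $38.5, sellers receive $34, q = 10. (Wedge: pb − ps = 4.5.)
Burden on buyers: $2.5; on sellers: $2. (They sum to $4.5.)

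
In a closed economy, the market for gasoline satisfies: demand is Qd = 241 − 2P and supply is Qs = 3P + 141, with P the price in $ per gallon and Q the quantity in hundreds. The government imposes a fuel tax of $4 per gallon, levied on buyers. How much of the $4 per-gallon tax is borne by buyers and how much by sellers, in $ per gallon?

Buyers bear $2.4 per gallon; sellers bear $1.6 per gallon.

Without the tax, 241 − 2P = 3P + 141 gives 5P = 100, so P* = $20 and Q* = 201.
With the tax collected from buyers, demand (in seller-price terms) shifts: Qd = 241 − 2(P + 4).
New equilibrium: buyers pay $22.4, sellers receive $18.4, Q = 196.2. (Wedge: Pb − Ps = 4.)
Burden on buyers: $2.4; on sellers: $1.6. (They sum to $4.)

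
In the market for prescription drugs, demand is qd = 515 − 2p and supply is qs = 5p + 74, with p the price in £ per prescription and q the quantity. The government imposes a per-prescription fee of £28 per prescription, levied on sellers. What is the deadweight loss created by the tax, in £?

Without the tax, 515 − 2p = 5p + 74 gives 7p = 441, so p* = £63 and q* = 389.
With the tax collected from sellers, supply shifts: qs = 5(p − 28) + 74.
Solving gives q = 349 with buyers paying £83 and sellers receiving £55 (the £28 wedge).
Quantity falls by |ΔQ| = |389 − 349| = 40.
DWL = ½ · t · |ΔQ| = ½ · 28 · 40 = £560.

Deadweight loss = £560.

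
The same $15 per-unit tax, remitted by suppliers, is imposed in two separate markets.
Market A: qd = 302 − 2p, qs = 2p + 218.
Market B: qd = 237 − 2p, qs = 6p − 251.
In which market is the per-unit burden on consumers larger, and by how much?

Market A: pre-tax p* = $21, q* = 260; post-tax q = 245; per-unit burden on consumers = $7.5.
Market B: pre-tax p* = $61, q* = 115; post-tax q = 92.5; per-unit burden on consumers = $11.25.
Difference: $7.5 vs $11.25 → market B is larger by $3.75.

Market B, by $3.75.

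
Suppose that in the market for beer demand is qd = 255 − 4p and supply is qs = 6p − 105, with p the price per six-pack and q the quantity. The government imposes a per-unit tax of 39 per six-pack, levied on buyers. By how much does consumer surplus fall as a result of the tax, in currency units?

Without the tax, 255 − 4p = 6p − 105 gives 10p = 360, so p* = 36 and q* = 111.
With the tax collected from buyers, demand (in seller-price terms) shifts: qd = 255 − 4(p + 39).
New equilibrium: buyers pay 59.4, suppliers receive 20.4, q = 17.4. (Wedge: pb − ps = 39.)
ΔCS is the trapezoid between Q = 17.4 and Q = 111 of height 23.4: ½ · (111 + 17.4) · 23.4 = 1502.28.

Consumer surplus falls by 1502.28.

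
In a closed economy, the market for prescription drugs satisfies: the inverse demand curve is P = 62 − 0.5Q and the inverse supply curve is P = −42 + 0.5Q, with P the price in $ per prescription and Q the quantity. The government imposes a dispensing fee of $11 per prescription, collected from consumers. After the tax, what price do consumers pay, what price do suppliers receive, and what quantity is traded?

Consumers pay $15.5; suppliers receive $4.5; quantity = 93.

Inverting to Q(P) form: Qd = 124 − 2P; Qs = 2P + 84.
Before the tax: set 124 − 2P = 2P + 84 → P* = $10, Q* = 104.
With the tax collected from consumers, demand (in seller-price terms) shifts: Qd = 124 − 2(P + 11).
New equilibrium: consumers pay $15.5, suppliers receive $4.5, Q = 93. (Wedge: Pb − Ps = 11.)
The less price-elastic side of the market bears the larger share of a per-unit tax.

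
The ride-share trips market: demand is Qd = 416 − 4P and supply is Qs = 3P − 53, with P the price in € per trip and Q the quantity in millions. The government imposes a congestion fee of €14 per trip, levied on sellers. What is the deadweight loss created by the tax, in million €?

Before the tax: set 416 − 4P = 3P − 53 → P* = €67, Q* = 148.
With the tax collected from sellers, supply shifts: Qs = 3(P − 14) − 53.
New equilibrium: consumers pay €73, sellers receive €59, Q = 124. (Wedge: Pb − Ps = 14.)
Quantity falls by |ΔQ| = |148 − 124| = 24.
DWL = ½ · t · |ΔQ| = ½ · 14 · 24 = €168.

Deadweight loss = €168 million.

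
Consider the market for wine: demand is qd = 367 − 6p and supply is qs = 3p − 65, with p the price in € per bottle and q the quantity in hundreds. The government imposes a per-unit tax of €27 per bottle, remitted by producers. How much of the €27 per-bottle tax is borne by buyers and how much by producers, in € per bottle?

Without the tax, 367 − 6p = 3p − 65 gives 9p = 432, so p* = €48 and q* = 79.
With the tax collected from producers, supply shifts: qs = 3(p − 27) − 65.
New equilibrium: buyers pay €57, producers receive €30, q = 25. (Wedge: pb − ps = 27.)
Burden on buyers: €9; on producers: €18. (They sum to €27.)
The less price-elastic side of the market bears the larger share of a per-unit tax.

Buyers bear €9 per bottle; producers bear €18 per bottle.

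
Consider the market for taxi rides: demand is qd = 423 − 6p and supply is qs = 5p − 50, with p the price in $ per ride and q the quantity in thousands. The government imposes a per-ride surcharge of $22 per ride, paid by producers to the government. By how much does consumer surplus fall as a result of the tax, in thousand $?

Without the tax, 423 − 6p = 5p − 50 gives 11p = 473, so p* = $43 and q* = 165.
With the tax collected from producers, supply shifts: qs = 5(p − 22) − 50.
Solving gives q = 105 with buyers paying $53 and producers receiving $31 (the $22 wedge).
ΔCS is the trapezoid between Q = 105 and Q = 165 of height $10: ½ · (165 + 105) · 10 = $1350.

Consumer surplus falls by $1350 thousand.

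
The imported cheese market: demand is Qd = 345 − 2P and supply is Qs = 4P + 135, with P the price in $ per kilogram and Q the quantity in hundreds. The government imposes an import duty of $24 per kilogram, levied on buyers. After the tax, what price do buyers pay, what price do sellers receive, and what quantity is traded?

Buyers pay $51; sellers receive $27; quantity = 243.

Without the tax, 345 − 2P = 4P + 135 gives 6P = 210, so P* = $35 and Q* = 275.
With the tax collected from buyers, demand (in seller-price terms) shifts: Qd = 345 − 2(P + 24).
Solving gives Q = 243 with buyers paying $51 and sellers receiving $27 (the $24 wedge).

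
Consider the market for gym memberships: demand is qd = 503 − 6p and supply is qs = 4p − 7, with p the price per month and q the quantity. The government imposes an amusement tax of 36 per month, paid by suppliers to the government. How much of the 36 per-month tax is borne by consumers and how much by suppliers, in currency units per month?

Consumers bear 14.4 per month; suppliers bear 21.6 per month.

Before the tax: set 503 − 6p = 4p − 7 → p* = 51, q* = 197.
With the tax collected from suppliers, supply shifts: qs = 4(p − 36) − 7.
New equilibrium: consumers pay 65.4, suppliers receive 29.4, q = 110.6. (Wedge: pb − ps = 36.)
Burden on consumers: 14.4; on suppliers: 21.6. (They sum to 36.)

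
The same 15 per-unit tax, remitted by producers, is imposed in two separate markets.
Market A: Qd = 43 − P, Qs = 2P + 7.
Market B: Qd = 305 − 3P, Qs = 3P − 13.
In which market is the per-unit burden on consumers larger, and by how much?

Market A: pre-tax P* = 12, Q* = 31; post-tax Q = 21; per-unit burden on consumers = 10.
Market B: pre-tax P* = 53, Q* = 146; post-tax Q = 123.5; per-unit burden on consumers = 7.5.
Difference: 10 vs 7.5 → market A is larger by 2.5.

Market A, by 2.5.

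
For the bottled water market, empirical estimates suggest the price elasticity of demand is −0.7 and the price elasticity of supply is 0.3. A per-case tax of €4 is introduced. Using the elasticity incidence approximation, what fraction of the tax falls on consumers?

Incidence ratio: consumers' share ≈ εs / (εs + |εd|) = 0.3 / (0.3 + 0.7) = 0.3.
Supply is the less elastic side, so consumers bear the smaller share.

Consumers' share ≈ 0.3.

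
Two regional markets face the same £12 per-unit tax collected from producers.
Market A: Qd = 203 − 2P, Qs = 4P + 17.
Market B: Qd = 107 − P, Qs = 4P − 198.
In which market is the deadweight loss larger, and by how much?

Market A: pre-tax P* = £31, Q* = 141; post-tax Q = 125; deadweight loss = £96.
Market B: pre-tax P* = £61, Q* = 46; post-tax Q = 36.4; deadweight loss = £57.6.
Difference: £96 vs £57.6 → market A is larger by £38.4.

Market A, by £38.4.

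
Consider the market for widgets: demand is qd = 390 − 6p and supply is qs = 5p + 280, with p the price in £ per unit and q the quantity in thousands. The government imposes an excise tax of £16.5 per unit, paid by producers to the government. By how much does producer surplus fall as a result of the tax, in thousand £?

Without the tax, 390 − 6p = 5p + 280 gives 11p = 110, so p* = £10 and q* = 330.
With the tax collected from producers, supply shifts: qs = 5(p − 16.5) + 280.
New equilibrium: buyers pay £17.5, producers receive £1, q = 285. (Wedge: pb − ps = 16.5.)
ΔPS is the trapezoid between Q = 285 and Q = 330 of height £9: ½ · (330 + 285) · 9 = £2767.5.

Producer surplus falls by £2767.5 thousand.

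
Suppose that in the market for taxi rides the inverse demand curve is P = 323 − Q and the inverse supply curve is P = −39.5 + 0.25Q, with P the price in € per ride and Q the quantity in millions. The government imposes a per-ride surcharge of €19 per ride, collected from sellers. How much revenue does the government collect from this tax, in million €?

Tax revenue = €5221.2 million.

Inverting to Q(P) form: Qd = 323 − P; Qs = 4P + 158.
Without the tax, 323 − P = 4P + 158 gives 5P = 165, so P* = €33 and Q* = 290.
With the tax collected from sellers, supply shifts: Qs = 4(P − 19) + 158.
Solving gives Q = 274.8 with consumers paying €48.2 and sellers receiving €29.2 (the €19 wedge).
Revenue = t · Q = 19 · 274.8 = €5221.2.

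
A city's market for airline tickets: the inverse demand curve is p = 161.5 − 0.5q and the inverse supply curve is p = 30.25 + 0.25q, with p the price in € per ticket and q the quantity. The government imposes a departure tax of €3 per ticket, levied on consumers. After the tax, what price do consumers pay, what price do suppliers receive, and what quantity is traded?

Consumers pay €76; suppliers receive €73; quantity = 171.

Inverting to q(p) form: qd = 323 − 2p; qs = 4p − 121.
Without the tax, 323 − 2p = 4p − 121 gives 6p = 444, so p* = €74 and q* = 175.
With the tax collected from consumers, demand (in seller-price terms) shifts: qd = 323 − 2(p + 3).
New equilibrium: consumers pay €76, suppliers receive €73, q = 171. (Wedge: pb − ps = 3.)
The less price-elastic side of the market bears the larger share of a per-unit tax.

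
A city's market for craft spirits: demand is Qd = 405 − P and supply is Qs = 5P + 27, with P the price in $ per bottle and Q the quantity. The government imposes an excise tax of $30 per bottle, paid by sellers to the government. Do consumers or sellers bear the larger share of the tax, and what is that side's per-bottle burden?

Before the tax: set 405 − P = 5P + 27 → P* = $63, Q* = 342.
With the tax collected from sellers, supply shifts: Qs = 5(P − 30) + 27.
Solving gives Q = 317 with consumers paying $88 and sellers receiving $58 (the $30 wedge).
Per-bottle burden: consumers $25, sellers $5.
Consumers take the larger share because demand is less price-elastic here (demand slope 1 vs supply slope 5).

Consumers bear the larger share: $25 per bottle.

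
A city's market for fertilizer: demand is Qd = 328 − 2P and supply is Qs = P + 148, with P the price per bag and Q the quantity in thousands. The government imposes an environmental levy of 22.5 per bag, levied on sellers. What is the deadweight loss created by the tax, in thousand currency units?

Deadweight loss = 168.75 thousand.

Before the tax: set 328 − 2P = P + 148 → P* = 60, Q* = 208.
With the tax collected from sellers, supply shifts: Qs = (P − 22.5) + 148.
Solving gives Q = 193 with consumers paying 67.5 and sellers receiving 45 (the 22.5 wedge).
Quantity falls by |ΔQ| = |208 − 193| = 15.
DWL = ½ · t · |ΔQ| = ½ · 22.5 · 15 = 168.75.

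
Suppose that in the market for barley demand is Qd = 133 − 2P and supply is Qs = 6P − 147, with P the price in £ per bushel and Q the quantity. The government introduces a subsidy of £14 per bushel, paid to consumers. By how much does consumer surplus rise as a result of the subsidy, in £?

Consumer surplus rises by £771.75.

Without the subsidy, 133 − 2P = 6P − 147 gives 8P = 280, so P* = £35 and Q* = 63.
With a per-unit subsidy paid to consumers, each effectively pays P − 14, so demand becomes Qd = 133 − 2(P − 14).
Solving gives Q = 84 with consumers paying £24.5 and producers receiving £38.5 (the £14 wedge).
ΔCS is the trapezoid between Q = 84 and Q = 63 of height £10.5: ½ · (63 + 84) · 10.5 = £771.75.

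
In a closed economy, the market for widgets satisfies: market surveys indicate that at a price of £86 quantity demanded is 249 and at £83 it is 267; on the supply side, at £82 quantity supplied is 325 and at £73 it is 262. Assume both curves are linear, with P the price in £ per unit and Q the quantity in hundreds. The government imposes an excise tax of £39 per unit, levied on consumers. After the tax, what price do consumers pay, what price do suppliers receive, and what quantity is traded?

Demand slope: (267 − 249)/(83 − 86) = -6, so Qd = 765 − 6P.
Supply slope: (262 − 325)/(73 − 82) = 7, so Qs = 7P − 249.
Without the tax, 765 − 6P = 7P − 249 gives 13P = 1014, so P* = £78 and Q* = 297.
With the tax collected from consumers, demand (in seller-price terms) shifts: Qd = 765 − 6(P + 39).
New equilibrium: consumers pay £99, suppliers receive £60, Q = 171. (Wedge: Pb − Ps = 39.)

Consumers pay £99; suppliers receive £60; quantity = 171.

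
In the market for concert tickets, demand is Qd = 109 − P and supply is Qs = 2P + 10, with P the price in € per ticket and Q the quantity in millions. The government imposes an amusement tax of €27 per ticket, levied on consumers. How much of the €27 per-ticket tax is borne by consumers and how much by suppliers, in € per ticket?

Consumers bear €18 per ticket; suppliers bear €9 per ticket.

Without the tax, 109 − P = 2P + 10 gives 3P = 99, so P* = €33 and Q* = 76.
With the tax collected from consumers, demand (in seller-price terms) shifts: Qd = 109 − (P + 27).
Solving gives Q = 58 with consumers paying €51 and suppliers receiving €24 (the €27 wedge).
Burden on consumers: €18; on suppliers: €9. (They sum to €27.)
The less price-elastic side of the market bears the larger share of a per-unit tax.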